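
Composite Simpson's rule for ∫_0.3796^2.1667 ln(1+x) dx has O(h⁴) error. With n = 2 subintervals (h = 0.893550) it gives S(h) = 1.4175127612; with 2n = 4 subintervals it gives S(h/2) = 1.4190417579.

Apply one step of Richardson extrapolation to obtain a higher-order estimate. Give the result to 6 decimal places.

1.419144

Leading term ∝ h^4; use weight 16 = 2^4.
A(h/2) − A(h) = 1.4190417579 − 1.4175127612 = 0.0015289967
Correction (A(h/2) − A(h))/(16 − 1) = 0.0015289967/15 = 0.0001019331
R = A(h/2) + (A(h/2) − A(h))/15 = 1.4190417579 + 0.0001019331 = 1.4191436910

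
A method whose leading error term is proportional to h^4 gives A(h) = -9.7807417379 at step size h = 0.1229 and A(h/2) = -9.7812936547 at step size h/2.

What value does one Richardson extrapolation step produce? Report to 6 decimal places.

r = 4: numerator weight 16, denominator 15.
Top: 16(-9.7812936547) − (-9.7807417379) = -146.7199567373
(-146.7199567373) ÷ 15 = -9.7813304492

-9.781330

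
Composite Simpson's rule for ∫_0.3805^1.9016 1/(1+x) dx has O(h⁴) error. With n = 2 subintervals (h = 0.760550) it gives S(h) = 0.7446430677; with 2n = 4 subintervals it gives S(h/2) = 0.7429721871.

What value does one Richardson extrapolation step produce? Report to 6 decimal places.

0.742861

r = 4: numerator weight 16, denominator 15.
Weighted: 11.8875549936 − 0.7446430677 = 11.1429119259
Denominator 16 − 1 = 15.
(16·0.7429721871 − 0.7446430677)/(16 − 1) = 0.7428607951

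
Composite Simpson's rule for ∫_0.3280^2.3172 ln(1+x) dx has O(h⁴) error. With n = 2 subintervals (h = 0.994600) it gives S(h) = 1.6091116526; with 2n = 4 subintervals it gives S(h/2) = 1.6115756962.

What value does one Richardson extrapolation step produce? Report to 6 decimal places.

Order 4 gives 2^r = 16 and 2^r − 1 = 15.
16 × 1.6115756962 = 25.7852111392; 25.7852111392 − 1.6091116526 = 24.1760994866
Denominator 16 − 1 = 15.
So the Richardson estimate is 1.6117399658.
Shift from A(h/2): +0.0001642696.

1.611740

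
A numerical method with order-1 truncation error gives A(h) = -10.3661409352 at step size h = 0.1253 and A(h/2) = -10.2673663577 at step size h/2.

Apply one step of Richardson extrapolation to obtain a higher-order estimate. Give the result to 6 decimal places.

-10.168592

Leading term ∝ h^1; use weight 2 = 2^1.
2^1 × A(h/2) = -20.5347327154; minus A(h) gives -10.1685917802.
Extrapolated: (-10.1685917802) / 1 = -10.1685917802
Correction |R − A(h/2)| = 9.877e-02; gap |A(h/2) − A(h)| = 9.877e-02.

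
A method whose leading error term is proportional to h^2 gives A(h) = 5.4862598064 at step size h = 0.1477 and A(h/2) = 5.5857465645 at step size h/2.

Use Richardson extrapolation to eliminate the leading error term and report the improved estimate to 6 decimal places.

5.618909

Order 2 gives 2^r = 4 and 2^r − 1 = 3.
Top: 4(5.5857465645) − (5.4862598064) = 16.8567264516
16.8567264516 ÷ 3 = 5.6189088172
Correction |R − A(h/2)| = 3.316e-02; gap |A(h/2) − A(h)| = 9.949e-02.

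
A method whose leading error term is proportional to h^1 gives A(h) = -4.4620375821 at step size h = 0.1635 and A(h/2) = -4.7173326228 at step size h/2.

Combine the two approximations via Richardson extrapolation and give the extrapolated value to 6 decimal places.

-4.972628

r = 1: numerator weight 2, denominator 1.
2^1 × A(h/2) = -9.4346652456; minus A(h) gives -4.9726276635.
(2 × (-4.7173326228) − (-4.4620375821))/(2 − 1) = -4.9726276635
Correction |R − A(h/2)| = 2.553e-01; gap |A(h/2) − A(h)| = 2.553e-01.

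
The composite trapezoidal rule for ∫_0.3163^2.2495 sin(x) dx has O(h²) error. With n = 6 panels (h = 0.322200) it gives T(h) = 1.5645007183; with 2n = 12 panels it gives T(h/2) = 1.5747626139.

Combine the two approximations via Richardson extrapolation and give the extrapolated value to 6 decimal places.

r = 2: numerator weight 4, denominator 3.
4 × 1.5747626139 = 6.2990504556; 6.2990504556 − 1.5645007183 = 4.7345497373
Denominator 4 − 1 = 3.
So the Richardson estimate is 1.5781832458.

1.578183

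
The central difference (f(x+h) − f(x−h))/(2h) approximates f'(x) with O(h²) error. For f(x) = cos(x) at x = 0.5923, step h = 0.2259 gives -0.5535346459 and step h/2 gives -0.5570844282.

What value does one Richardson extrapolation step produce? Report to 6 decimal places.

Error is O(h^2); halving h shrinks it by 2^2 = 4.
Numerator 4 × A(h/2) − A(h) = 4 × (-0.5570844282) − (-0.5535346459) = -1.6748030669
Denominator 4 − 1 = 3.
Extrapolated: (-1.6748030669) / 3 = -0.5582676890
Gap between inputs: 3.550e-03; correction applied: −0.0011832608.

-0.558268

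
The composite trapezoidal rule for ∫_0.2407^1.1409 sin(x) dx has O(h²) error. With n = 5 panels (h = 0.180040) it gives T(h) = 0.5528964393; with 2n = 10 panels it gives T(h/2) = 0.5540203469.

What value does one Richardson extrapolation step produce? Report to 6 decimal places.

0.554395

Error is O(h^2); halving h shrinks it by 2^2 = 4.
Top: 4(0.5540203469) − (0.5528964393) = 1.6631849483
Extrapolated: 1.6631849483 / 3 = 0.5543949828
Correction |R − A(h/2)| = 3.746e-04; gap |A(h/2) − A(h)| = 1.124e-03.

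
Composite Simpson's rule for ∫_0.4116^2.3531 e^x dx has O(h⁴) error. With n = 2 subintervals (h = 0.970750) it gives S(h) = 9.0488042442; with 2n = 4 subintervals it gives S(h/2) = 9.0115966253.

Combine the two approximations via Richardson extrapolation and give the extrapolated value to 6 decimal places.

Method order is 4; weight 2^4 = 16.
2^4×A(h/2) = 144.1855460048; minus A(h) gives 135.1367417606.
Denominator 16 − 1 = 15.
R = 135.1367417606/15 = 9.0091161174

9.009116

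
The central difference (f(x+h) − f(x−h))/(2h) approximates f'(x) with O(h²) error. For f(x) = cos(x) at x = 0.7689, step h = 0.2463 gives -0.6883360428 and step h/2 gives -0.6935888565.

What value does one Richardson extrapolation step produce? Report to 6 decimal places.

-0.695340

With r = 2 the leading error scales as h^2, so the weight is 2^2 = 4.
Numerator 4·A(h/2) − A(h) = 4·(-0.6935888565) − (-0.6883360428) = -2.0860193832
Denominator 4 − 1 = 3.
R = (-2.0860193832)/3 = -0.6953397944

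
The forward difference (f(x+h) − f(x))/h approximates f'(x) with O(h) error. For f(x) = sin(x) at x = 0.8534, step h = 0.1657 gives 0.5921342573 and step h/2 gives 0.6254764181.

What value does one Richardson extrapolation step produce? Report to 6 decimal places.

0.658819

Error is O(h^1); halving h shrinks it by 2^1 = 2.
Top: 2(0.6254764181) − (0.5921342573) = 0.6588185789
0.6588185789 ÷ 1 = 0.6588185789
Gap between inputs: 3.334e-02; correction applied: +0.0333421608.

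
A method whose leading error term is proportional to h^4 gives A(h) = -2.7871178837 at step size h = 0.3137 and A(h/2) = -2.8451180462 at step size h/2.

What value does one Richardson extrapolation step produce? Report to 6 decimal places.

r = 4, so 2^r = 16.
2^4*A(h/2) = -45.5218887392; minus A(h) gives -42.7347708555.
Denominator 16 − 1 = 15.
So the Richardson estimate is -2.8489847237.
Correction |R − A(h/2)| = 3.867e-03; gap |A(h/2) − A(h)| = 5.800e-02.

-2.848985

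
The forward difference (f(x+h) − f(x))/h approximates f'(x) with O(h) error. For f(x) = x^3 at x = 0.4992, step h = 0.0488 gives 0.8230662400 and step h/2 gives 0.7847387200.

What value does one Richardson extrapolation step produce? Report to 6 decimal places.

0.746411

Leading term ∝ h^1; use weight 2 = 2^1.
2 × 0.7847387200 = 1.5694774400; 1.5694774400 − 0.8230662400 = 0.7464112000
(2 × 0.7847387200 − 0.8230662400)/(2 − 1) = 0.7464112000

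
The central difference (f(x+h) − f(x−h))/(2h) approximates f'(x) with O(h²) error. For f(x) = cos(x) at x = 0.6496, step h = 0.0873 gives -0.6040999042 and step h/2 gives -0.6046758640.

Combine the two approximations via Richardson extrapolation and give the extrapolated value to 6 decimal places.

-0.604868

r = 2, so 2^r = 4.
4*(-0.6046758640) = -2.4187034560; subtract (-0.6040999042) → -1.8146035518
(4*(-0.6046758640) − (-0.6040999042))/(4 − 1) = -0.6048678506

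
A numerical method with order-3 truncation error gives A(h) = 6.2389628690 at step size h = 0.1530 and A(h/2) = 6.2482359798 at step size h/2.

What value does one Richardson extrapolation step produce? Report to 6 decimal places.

6.249561

r = 3: numerator weight 8, denominator 7.
Top: 8(6.2482359798) − (6.2389628690) = 43.7469249694
Extrapolated: 43.7469249694 / 7 = 6.2495607099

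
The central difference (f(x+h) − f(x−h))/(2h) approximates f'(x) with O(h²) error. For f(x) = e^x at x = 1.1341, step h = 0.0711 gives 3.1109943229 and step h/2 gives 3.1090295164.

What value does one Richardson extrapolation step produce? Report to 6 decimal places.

r = 2: numerator weight 4, denominator 3.
Top: 4(3.1090295164) − (3.1109943229) = 9.3251237427
R = 9.3251237427/3 = 3.1083745809
Correction |R − A(h/2)| = 6.549e-04; gap |A(h/2) − A(h)| = 1.965e-03.

3.108375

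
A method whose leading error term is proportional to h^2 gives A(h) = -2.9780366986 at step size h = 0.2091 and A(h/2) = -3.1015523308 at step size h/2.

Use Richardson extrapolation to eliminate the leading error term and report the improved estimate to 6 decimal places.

r = 2, so 2^r = 4.
2^2·A(h/2) = -12.4062093232; minus A(h) gives -9.4281726246.
Denominator 4 − 1 = 3.
(-9.4281726246) ÷ 3 = -3.1427242082
Shift from A(h/2): −0.0411718774.

-3.142724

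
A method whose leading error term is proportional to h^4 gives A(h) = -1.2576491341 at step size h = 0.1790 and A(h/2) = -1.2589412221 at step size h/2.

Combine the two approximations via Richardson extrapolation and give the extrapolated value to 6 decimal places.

With r = 4 the leading error scales as h^4, so the weight is 2^4 = 16.
16×(-1.2589412221) = -20.1430595536; (-20.1430595536) − (-1.2576491341) = -18.8854104195
(-18.8854104195) ÷ 15 = -1.2590273613

-1.259027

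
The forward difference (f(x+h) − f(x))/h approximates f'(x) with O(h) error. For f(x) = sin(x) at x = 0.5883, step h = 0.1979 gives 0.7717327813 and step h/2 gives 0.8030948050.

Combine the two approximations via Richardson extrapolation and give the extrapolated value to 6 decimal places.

0.834457

With r = 1 the leading error scales as h^1, so the weight is 2^1 = 2.
2×0.8030948050 = 1.6061896100; 1.6061896100 − 0.7717327813 = 0.8344568287
Denominator 2 − 1 = 1.
Result: 0.8344568287
Shift from A(h/2): +0.0313620237.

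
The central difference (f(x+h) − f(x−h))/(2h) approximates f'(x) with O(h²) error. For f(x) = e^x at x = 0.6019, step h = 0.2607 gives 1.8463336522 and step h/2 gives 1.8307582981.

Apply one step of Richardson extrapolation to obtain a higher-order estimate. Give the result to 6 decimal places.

1.825567

Method order is 2; weight 2^2 = 4.
Weighted: 7.3230331924 − 1.8463336522 = 5.4766995402
5.4766995402 ÷ 3 = 1.8255665134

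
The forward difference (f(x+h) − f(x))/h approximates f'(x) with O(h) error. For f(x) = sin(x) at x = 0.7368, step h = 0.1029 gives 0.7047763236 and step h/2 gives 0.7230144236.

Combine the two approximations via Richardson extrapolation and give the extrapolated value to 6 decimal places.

0.741253

Error is O(h^1); halving h shrinks it by 2^1 = 2.
2 × 0.7230144236 = 1.4460288472; subtract 0.7047763236 → 0.7412525236
Denominator 2 − 1 = 1.
Extrapolated: 0.7412525236 / 1 = 0.7412525236
Shift from A(h/2): +0.0182381000.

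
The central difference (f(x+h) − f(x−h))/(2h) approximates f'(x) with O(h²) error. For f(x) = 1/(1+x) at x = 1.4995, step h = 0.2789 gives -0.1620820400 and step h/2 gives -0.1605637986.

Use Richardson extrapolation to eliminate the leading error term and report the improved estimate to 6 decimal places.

r = 2, so 2^r = 4.
Numerator 4×A(h/2) − A(h) = 4×(-0.1605637986) − (-0.1620820400) = -0.4801731544
Denominator 4 − 1 = 3.
(4×(-0.1605637986) − (-0.1620820400))/(4 − 1) = -0.1600577181
Correction |R − A(h/2)| = 5.061e-04; gap |A(h/2) − A(h)| = 1.518e-03.

-0.160058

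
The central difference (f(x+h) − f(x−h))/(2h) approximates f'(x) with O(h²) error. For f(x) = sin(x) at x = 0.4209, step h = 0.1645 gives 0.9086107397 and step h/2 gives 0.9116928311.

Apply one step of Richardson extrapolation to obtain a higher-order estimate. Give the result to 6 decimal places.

The method has order 2: 2^2 = 4.
2^2 × A(h/2) = 3.6467713244; minus A(h) gives 2.7381605847.
R = 2.7381605847/3 = 0.9127201949

0.912720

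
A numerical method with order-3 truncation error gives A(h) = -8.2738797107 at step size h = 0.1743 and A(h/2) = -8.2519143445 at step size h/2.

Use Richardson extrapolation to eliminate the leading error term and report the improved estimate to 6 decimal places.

Leading term ∝ h^3; use weight 8 = 2^3.
Top: 8(-8.2519143445) − (-8.2738797107) = -57.7414350453
Denominator 8 − 1 = 7.
So the Richardson estimate is -8.2487764350.

-8.248776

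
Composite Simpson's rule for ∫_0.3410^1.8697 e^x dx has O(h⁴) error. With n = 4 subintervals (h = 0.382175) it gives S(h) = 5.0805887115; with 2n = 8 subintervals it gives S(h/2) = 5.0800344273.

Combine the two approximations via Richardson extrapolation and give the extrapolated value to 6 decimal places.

Order 4 gives 2^r = 16 and 2^r − 1 = 15.
16 × 5.0800344273 − 5.0805887115 = 76.1999621253
Denominator 16 − 1 = 15.
76.1999621253 ÷ 15 = 5.0799974750
Gap between inputs: 5.543e-04; correction applied: −0.0000369523.

5.079997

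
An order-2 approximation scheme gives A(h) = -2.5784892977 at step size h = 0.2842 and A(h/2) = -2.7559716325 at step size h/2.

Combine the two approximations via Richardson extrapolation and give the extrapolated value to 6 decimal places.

With r = 2 the leading error scales as h^2, so the weight is 2^2 = 4.
4·(-2.7559716325) = -11.0238865300; subtract (-2.5784892977) → -8.4453972323
Divide by 2^2 − 1 = 3.
Result: -2.8151324108

-2.815132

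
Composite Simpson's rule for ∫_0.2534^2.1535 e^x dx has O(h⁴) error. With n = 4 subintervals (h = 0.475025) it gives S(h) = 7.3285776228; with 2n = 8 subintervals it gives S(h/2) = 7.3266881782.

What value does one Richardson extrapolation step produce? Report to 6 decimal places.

With r = 4 the leading error scales as h^4, so the weight is 2^4 = 16.
Top: 16(7.3266881782) − (7.3285776228) = 109.8984332284
Divide by 2^4 − 1 = 15.
109.8984332284 ÷ 15 = 7.3265622152
Correction |R − A(h/2)| = 1.260e-04; gap |A(h/2) − A(h)| = 1.889e-03.

7.326562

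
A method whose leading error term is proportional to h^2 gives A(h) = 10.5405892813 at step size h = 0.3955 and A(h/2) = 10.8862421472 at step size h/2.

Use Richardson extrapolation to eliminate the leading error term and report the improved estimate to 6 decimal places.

Order 2 gives 2^r = 4 and 2^r − 1 = 3.
4×10.8862421472 − 10.5405892813 = 33.0043793075
Divide by 2^2 − 1 = 3.
Result: 11.0014597692

11.001460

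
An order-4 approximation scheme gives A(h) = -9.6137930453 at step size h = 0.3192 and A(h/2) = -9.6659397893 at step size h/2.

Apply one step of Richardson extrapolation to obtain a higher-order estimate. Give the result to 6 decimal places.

-9.669416

The method has order 4: 2^4 = 16.
16×(-9.6659397893) = -154.6550366288; (-154.6550366288) − (-9.6137930453) = -145.0412435835
Denominator 16 − 1 = 15.
Extrapolated: (-145.0412435835) / 15 = -9.6694162389
Shift from A(h/2): −0.0034764496.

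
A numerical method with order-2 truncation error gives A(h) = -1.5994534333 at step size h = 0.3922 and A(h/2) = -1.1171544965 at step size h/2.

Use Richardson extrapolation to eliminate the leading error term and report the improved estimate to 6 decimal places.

Leading term ∝ h^2; use weight 4 = 2^2.
2^2·A(h/2) = -4.4686179860; minus A(h) gives -2.8691645527.
(-2.8691645527) ÷ 3 = -0.9563881842
Gap between inputs: 4.823e-01; correction applied: +0.1607663123.

-0.956388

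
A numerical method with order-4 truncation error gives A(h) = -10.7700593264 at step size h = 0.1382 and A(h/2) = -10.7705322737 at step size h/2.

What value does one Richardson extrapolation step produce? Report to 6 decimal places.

Leading term ∝ h^4; use weight 16 = 2^4.
Weighted: (-172.3285163792) − (-10.7700593264) = -161.5584570528
Extrapolated: (-161.5584570528) / 15 = -10.7705638035

-10.770564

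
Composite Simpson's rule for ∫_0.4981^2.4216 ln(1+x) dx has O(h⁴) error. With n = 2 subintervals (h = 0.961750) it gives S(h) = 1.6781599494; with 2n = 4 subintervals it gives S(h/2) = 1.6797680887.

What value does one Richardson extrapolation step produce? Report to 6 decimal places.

1.679875

The method has order 4: 2^4 = 16.
16 × 1.6797680887 = 26.8762894192; 26.8762894192 − 1.6781599494 = 25.1981294698
Extrapolated: 25.1981294698 / 15 = 1.6798752980
Shift from A(h/2): +0.0001072093.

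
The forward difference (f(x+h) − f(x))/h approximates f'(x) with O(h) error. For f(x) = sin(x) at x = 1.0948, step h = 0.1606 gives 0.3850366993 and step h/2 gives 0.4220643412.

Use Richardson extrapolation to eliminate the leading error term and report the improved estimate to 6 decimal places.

0.459092

Error is O(h^1); halving h shrinks it by 2^1 = 2.
Difference of the inputs: 0.4220643412 − 0.3850366993 = 0.0370276419
Divide by 2^1 − 1 = 1: 0.0370276419/1 = 0.0370276419
R = 0.4220643412 + 0.0370276419 = 0.4590919831
Gap between inputs: 3.703e-02; correction applied: +0.0370276419.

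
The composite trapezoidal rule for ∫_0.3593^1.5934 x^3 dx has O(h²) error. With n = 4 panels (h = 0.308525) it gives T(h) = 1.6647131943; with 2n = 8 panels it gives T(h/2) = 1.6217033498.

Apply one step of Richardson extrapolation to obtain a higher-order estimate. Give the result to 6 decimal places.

1.607367

Leading term ∝ h^2; use weight 4 = 2^2.
4·1.6217033498 = 6.4868133992; 6.4868133992 − 1.6647131943 = 4.8221002049
(4·1.6217033498 − 1.6647131943)/(4 − 1) = 1.6073667350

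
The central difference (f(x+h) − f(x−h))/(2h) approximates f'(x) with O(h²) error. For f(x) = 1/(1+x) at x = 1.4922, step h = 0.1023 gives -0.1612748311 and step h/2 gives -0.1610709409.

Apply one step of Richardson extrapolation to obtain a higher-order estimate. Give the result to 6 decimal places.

-0.161003

Method order is 2; weight 2^2 = 4.
Numerator 4*A(h/2) − A(h) = 4*(-0.1610709409) − (-0.1612748311) = -0.4830089325
Divide by 2^2 − 1 = 3.
(4*(-0.1610709409) − (-0.1612748311))/(4 − 1) = -0.1610029775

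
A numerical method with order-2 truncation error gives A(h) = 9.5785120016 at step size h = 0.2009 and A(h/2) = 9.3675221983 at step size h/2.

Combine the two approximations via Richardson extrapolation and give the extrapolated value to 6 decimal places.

9.297192

Method order is 2; weight 2^2 = 4.
4 × 9.3675221983 = 37.4700887932; subtract 9.5785120016 → 27.8915767916
R = 27.8915767916/3 = 9.2971922639
Correction |R − A(h/2)| = 7.033e-02; gap |A(h/2) − A(h)| = 2.110e-01.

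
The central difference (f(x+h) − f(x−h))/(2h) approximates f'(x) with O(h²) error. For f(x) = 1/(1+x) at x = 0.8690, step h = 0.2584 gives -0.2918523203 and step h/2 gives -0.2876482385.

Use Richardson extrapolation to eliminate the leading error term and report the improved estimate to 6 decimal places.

-0.286247

The method has order 2: 2^2 = 4.
4*(-0.2876482385) = -1.1505929540; (-1.1505929540) − (-0.2918523203) = -0.8587406337
Extrapolated: (-0.8587406337) / 3 = -0.2862468779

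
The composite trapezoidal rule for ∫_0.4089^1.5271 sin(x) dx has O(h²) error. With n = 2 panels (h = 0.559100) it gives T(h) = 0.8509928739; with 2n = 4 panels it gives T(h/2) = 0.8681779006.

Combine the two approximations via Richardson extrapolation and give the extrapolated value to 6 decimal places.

With r = 2 the leading error scales as h^2, so the weight is 2^2 = 4.
4·0.8681779006 = 3.4727116024; 3.4727116024 − 0.8509928739 = 2.6217187285
Divide by 2^2 − 1 = 3.
2.6217187285 ÷ 3 = 0.8739062428
Shift from A(h/2): +0.0057283422.

0.873906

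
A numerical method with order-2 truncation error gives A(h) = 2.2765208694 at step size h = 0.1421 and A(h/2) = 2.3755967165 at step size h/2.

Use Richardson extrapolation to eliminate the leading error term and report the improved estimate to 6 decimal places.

Leading term ∝ h^2; use weight 4 = 2^2.
Numerator 4*A(h/2) − A(h) = 4*2.3755967165 − 2.2765208694 = 7.2258659966
Divide by 2^2 − 1 = 3.
R = 7.2258659966/3 = 2.4086219989

2.408622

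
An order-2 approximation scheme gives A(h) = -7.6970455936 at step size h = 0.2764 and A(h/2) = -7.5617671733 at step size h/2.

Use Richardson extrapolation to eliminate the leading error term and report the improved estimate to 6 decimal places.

The method has order 2: 2^2 = 4.
2^2×A(h/2) = -30.2470686932; minus A(h) gives -22.5500230996.
Denominator 4 − 1 = 3.
So the Richardson estimate is -7.5166743665.
Correction |R − A(h/2)| = 4.509e-02; gap |A(h/2) − A(h)| = 1.353e-01.

-7.516674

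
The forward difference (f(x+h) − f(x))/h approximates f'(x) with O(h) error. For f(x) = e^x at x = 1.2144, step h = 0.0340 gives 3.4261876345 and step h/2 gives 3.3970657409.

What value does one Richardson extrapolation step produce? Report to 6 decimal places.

3.367944

Method order is 1; weight 2^1 = 2.
Weighted: 6.7941314818 − 3.4261876345 = 3.3679438473
3.3679438473 ÷ 1 = 3.3679438473
Correction |R − A(h/2)| = 2.912e-02; gap |A(h/2) − A(h)| = 2.912e-02.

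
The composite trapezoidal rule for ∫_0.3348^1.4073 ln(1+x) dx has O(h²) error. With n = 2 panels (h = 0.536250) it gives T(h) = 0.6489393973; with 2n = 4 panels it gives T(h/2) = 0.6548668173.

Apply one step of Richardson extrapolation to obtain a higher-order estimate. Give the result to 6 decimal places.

r = 2: numerator weight 4, denominator 3.
4×0.6548668173 = 2.6194672692; 2.6194672692 − 0.6489393973 = 1.9705278719
Denominator 4 − 1 = 3.
So the Richardson estimate is 0.6568426240.

0.656843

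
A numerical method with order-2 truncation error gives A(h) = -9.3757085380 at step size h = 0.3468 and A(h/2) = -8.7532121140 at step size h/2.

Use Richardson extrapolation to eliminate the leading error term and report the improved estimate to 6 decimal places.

Order 2 gives 2^r = 4 and 2^r − 1 = 3.
4*(-8.7532121140) − (-9.3757085380) = -25.6371399180
Divide by 2^2 − 1 = 3.
Extrapolated: (-25.6371399180) / 3 = -8.5457133060

-8.545713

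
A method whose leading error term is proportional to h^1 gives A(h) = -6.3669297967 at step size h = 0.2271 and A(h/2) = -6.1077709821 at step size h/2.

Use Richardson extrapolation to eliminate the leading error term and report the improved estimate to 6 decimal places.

-5.848612

With r = 1 the leading error scales as h^1, so the weight is 2^1 = 2.
Weighted: (-12.2155419642) − (-6.3669297967) = -5.8486121675
Denominator 2 − 1 = 1.
Result: -5.8486121675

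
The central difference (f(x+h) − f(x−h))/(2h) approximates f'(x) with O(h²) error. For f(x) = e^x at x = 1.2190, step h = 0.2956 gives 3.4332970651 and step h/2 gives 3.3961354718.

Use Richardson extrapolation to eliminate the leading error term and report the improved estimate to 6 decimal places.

Order 2 gives 2^r = 4 and 2^r − 1 = 3.
4 × 3.3961354718 = 13.5845418872; subtract 3.4332970651 → 10.1512448221
Divide by 2^2 − 1 = 3.
Result: 3.3837482740

3.383748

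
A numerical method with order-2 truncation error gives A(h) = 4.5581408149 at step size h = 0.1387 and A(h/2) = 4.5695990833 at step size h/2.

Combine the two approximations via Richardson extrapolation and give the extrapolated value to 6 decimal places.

4.573419

The method has order 2: 2^2 = 4.
Weighted: 18.2783963332 − 4.5581408149 = 13.7202555183
(4·4.5695990833 − 4.5581408149)/(4 − 1) = 4.5734185061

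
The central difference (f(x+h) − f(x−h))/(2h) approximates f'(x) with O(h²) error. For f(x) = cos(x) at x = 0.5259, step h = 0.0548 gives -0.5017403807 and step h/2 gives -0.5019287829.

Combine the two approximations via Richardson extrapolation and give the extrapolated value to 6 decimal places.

-0.501992

Method order is 2; weight 2^2 = 4.
4*(-0.5019287829) = -2.0077151316; (-2.0077151316) − (-0.5017403807) = -1.5059747509
Extrapolated: (-1.5059747509) / 3 = -0.5019915836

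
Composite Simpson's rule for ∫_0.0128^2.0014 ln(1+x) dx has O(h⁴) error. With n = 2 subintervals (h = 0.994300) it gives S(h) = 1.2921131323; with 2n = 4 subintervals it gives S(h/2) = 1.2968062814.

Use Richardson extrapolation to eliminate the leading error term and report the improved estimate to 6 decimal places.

Leading term ∝ h^4; use weight 16 = 2^4.
16·1.2968062814 = 20.7489005024; 20.7489005024 − 1.2921131323 = 19.4567873701
Extrapolated: 19.4567873701 / 15 = 1.2971191580

1.297119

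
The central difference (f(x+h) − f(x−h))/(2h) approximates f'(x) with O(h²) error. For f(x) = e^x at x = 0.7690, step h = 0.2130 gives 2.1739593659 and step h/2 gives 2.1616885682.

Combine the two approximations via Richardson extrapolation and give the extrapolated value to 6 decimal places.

With r = 2 the leading error scales as h^2, so the weight is 2^2 = 4.
Top: 4(2.1616885682) − (2.1739593659) = 6.4727949069
Extrapolated: 6.4727949069 / 3 = 2.1575983023
Correction |R − A(h/2)| = 4.090e-03; gap |A(h/2) − A(h)| = 1.227e-02.

2.157598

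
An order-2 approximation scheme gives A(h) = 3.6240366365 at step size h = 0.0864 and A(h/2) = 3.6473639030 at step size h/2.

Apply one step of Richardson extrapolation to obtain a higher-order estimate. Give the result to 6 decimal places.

The method has order 2: 2^2 = 4.
2^2*A(h/2) = 14.5894556120; minus A(h) gives 10.9654189755.
Extrapolated: 10.9654189755 / 3 = 3.6551396585

3.655140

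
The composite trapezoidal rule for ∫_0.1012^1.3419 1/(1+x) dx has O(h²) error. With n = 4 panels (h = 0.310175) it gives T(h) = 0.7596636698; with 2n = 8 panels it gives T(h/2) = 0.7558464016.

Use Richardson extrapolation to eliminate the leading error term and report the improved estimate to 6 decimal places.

0.754574

With r = 2 the leading error scales as h^2, so the weight is 2^2 = 4.
4·0.7558464016 = 3.0233856064; subtract 0.7596636698 → 2.2637219366
Denominator 4 − 1 = 3.
Extrapolated: 2.2637219366 / 3 = 0.7545739789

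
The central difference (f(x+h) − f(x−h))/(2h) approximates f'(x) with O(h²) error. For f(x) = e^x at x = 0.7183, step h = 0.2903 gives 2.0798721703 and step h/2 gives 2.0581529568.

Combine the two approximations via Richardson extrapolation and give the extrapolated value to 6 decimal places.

r = 2, so 2^r = 4.
Numerator 4·A(h/2) − A(h) = 4·2.0581529568 − 2.0798721703 = 6.1527396569
Denominator 4 − 1 = 3.
Extrapolated: 6.1527396569 / 3 = 2.0509132190
Shift from A(h/2): −0.0072397378.

2.050913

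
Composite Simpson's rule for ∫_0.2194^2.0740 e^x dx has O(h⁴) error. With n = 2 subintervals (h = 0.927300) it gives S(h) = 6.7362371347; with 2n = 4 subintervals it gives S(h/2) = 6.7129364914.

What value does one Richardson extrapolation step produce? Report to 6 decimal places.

r = 4, so 2^r = 16.
Difference of the inputs: 6.7129364914 − 6.7362371347 = -0.0233006433
Correction (A(h/2) − A(h))/(16 − 1) = (-0.0233006433)/15 = -0.0015533762
R = A(h/2) + (A(h/2) − A(h))/15 = 6.7129364914 − 0.0015533762 = 6.7113831152
Correction |R − A(h/2)| = 1.553e-03; gap |A(h/2) − A(h)| = 2.330e-02.

6.711383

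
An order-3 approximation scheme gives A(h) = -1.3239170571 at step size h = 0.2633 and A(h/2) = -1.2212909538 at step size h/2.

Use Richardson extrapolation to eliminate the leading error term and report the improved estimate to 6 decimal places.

Method order is 3; weight 2^3 = 8.
Weighted: (-9.7703276304) − (-1.3239170571) = -8.4464105733
Denominator 8 − 1 = 7.
(8 × (-1.2212909538) − (-1.3239170571))/(8 − 1) = -1.2066300819
Correction |R − A(h/2)| = 1.466e-02; gap |A(h/2) − A(h)| = 1.026e-01.

-1.206630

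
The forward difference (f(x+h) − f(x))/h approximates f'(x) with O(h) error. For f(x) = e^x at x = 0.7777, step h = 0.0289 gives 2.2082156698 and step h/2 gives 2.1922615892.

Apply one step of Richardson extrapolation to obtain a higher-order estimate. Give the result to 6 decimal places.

2.176308

r = 1, so 2^r = 2.
2^1*A(h/2) = 4.3845231784; minus A(h) gives 2.1763075086.
Divide by 2^1 − 1 = 1.
2.1763075086 ÷ 1 = 2.1763075086
Shift from A(h/2): −0.0159540806.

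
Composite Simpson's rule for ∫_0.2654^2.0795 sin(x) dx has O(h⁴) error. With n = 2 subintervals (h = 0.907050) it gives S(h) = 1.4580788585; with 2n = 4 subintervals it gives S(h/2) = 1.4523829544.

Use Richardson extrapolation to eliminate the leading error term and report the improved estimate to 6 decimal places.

The method has order 4: 2^4 = 16.
16×1.4523829544 − 1.4580788585 = 21.7800484119
Divide by 2^4 − 1 = 15.
R = 21.7800484119/15 = 1.4520032275

1.452003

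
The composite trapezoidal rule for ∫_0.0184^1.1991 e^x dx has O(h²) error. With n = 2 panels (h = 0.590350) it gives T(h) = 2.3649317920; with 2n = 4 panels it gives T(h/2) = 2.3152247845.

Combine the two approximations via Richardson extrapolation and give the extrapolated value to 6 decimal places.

Method order is 2; weight 2^2 = 4.
A(h/2) − A(h) = 2.3152247845 − 2.3649317920 = -0.0497070075
Divide by 2^2 − 1 = 3: (-0.0497070075)/3 = -0.0165690025
R = 2.3152247845 − 0.0165690025 = 2.2986557820
Gap between inputs: 4.971e-02; correction applied: −0.0165690025.

2.298656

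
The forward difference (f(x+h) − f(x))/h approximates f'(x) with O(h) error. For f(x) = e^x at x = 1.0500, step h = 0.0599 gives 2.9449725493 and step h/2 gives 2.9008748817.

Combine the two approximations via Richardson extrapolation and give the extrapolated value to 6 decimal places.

r = 1, so 2^r = 2.
2*2.9008748817 = 5.8017497634; 5.8017497634 − 2.9449725493 = 2.8567772141
Denominator 2 − 1 = 1.
Result: 2.8567772141

2.856777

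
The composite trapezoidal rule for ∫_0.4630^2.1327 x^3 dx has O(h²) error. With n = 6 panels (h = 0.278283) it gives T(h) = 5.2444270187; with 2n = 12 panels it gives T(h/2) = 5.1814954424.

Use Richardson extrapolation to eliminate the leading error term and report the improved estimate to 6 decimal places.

Error is O(h^2); halving h shrinks it by 2^2 = 4.
Weighted: 20.7259817696 − 5.2444270187 = 15.4815547509
Divide by 2^2 − 1 = 3.
So the Richardson estimate is 5.1605182503.
Shift from A(h/2): −0.0209771921.

5.160518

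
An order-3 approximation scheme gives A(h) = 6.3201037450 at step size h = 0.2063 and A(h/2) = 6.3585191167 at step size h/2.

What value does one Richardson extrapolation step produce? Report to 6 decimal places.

6.364007

The method has order 3: 2^3 = 8.
A(h/2) − A(h) = 6.3585191167 − 6.3201037450 = 0.0384153717
Correction (A(h/2) − A(h))/(8 − 1) = 0.0384153717/7 = 0.0054879102
R = 6.3585191167 + 0.0054879102 = 6.3640070269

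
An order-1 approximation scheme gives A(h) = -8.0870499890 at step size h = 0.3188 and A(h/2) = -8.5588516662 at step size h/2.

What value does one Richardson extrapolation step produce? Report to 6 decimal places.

Leading term ∝ h^1; use weight 2 = 2^1.
A(h/2) − A(h) = -8.5588516662 − (-8.0870499890) = -0.4718016772
Correction (A(h/2) − A(h))/(2 − 1) = (-0.4718016772)/1 = -0.4718016772
R = A(h/2) + (A(h/2) − A(h))/1 = -8.5588516662 − 0.4718016772 = -9.0306533434

-9.030653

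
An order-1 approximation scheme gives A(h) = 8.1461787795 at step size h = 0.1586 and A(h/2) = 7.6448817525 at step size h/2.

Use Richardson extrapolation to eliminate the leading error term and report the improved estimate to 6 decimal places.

Leading term ∝ h^1; use weight 2 = 2^1.
Weighted: 15.2897635050 − 8.1461787795 = 7.1435847255
7.1435847255 ÷ 1 = 7.1435847255

7.143585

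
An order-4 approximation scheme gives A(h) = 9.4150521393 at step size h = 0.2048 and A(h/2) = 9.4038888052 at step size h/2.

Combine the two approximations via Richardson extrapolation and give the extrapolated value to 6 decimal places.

9.403145

Method order is 4; weight 2^4 = 16.
2^4*A(h/2) = 150.4622208832; minus A(h) gives 141.0471687439.
R = 141.0471687439/15 = 9.4031445829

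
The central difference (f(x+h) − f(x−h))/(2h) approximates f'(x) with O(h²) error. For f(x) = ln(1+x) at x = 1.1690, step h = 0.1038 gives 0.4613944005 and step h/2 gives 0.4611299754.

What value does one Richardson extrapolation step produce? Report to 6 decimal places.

0.461042

Order 2 gives 2^r = 4 and 2^r − 1 = 3.
4*0.4611299754 − 0.4613944005 = 1.3831255011
(4*0.4611299754 − 0.4613944005)/(4 − 1) = 0.4610418337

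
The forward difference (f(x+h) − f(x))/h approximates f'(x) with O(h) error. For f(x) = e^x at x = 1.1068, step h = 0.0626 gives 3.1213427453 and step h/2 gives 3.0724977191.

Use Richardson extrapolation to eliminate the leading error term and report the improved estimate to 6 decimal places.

Error is O(h^1); halving h shrinks it by 2^1 = 2.
2×3.0724977191 − 3.1213427453 = 3.0236526929
Divide by 2^1 − 1 = 1.
R = 3.0236526929/1 = 3.0236526929

3.023653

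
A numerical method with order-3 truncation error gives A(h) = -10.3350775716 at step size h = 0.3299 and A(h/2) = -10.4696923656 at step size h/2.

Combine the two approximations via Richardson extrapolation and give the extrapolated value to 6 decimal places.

-10.488923

Leading term ∝ h^3; use weight 8 = 2^3.
Top: 8(-10.4696923656) − (-10.3350775716) = -73.4224613532
Divide by 2^3 − 1 = 7.
R = (-73.4224613532)/7 = -10.4889230505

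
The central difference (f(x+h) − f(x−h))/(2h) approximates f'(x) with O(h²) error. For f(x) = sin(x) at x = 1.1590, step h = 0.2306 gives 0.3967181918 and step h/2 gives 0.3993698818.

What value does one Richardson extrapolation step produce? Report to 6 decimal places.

Method order is 2; weight 2^2 = 4.
Difference of the inputs: 0.3993698818 − 0.3967181918 = 0.0026516900
Divide by 2^2 − 1 = 3: 0.0026516900/3 = 0.0008838967
R = A(h/2) + (A(h/2) − A(h))/3 = 0.3993698818 + 0.0008838967 = 0.4002537785
Correction |R − A(h/2)| = 8.839e-04; gap |A(h/2) − A(h)| = 2.652e-03.

0.400254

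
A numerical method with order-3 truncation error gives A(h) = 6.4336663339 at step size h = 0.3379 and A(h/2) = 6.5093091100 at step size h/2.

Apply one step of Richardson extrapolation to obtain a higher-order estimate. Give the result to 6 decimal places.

With r = 3 the leading error scales as h^3, so the weight is 2^3 = 8.
2^3 × A(h/2) = 52.0744728800; minus A(h) gives 45.6408065461.
Extrapolated: 45.6408065461 / 7 = 6.5201152209
Shift from A(h/2): +0.0108061109.

6.520115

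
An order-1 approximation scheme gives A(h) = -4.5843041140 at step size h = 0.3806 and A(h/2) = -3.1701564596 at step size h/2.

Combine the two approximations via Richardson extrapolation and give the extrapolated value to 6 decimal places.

Leading term ∝ h^1; use weight 2 = 2^1.
A(h/2) − A(h) = -3.1701564596 − (-4.5843041140) = 1.4141476544
Correction (A(h/2) − A(h))/(2 − 1) = 1.4141476544/1 = 1.4141476544
R = A(h/2) + (A(h/2) − A(h))/1 = -3.1701564596 + 1.4141476544 = -1.7560088052

-1.756009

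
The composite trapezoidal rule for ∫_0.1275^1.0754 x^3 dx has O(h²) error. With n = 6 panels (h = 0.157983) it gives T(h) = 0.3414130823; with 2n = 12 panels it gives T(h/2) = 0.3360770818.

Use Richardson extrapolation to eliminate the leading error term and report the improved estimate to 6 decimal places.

r = 2, so 2^r = 4.
4*0.3360770818 − 0.3414130823 = 1.0028952449
Denominator 4 − 1 = 3.
1.0028952449 ÷ 3 = 0.3342984150

0.334298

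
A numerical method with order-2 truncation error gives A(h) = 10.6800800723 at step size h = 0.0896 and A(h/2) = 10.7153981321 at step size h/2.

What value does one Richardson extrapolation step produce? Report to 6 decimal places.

Method order is 2; weight 2^2 = 4.
4·10.7153981321 = 42.8615925284; subtract 10.6800800723 → 32.1815124561
Extrapolated: 32.1815124561 / 3 = 10.7271708187
Correction |R − A(h/2)| = 1.177e-02; gap |A(h/2) − A(h)| = 3.532e-02.

10.727171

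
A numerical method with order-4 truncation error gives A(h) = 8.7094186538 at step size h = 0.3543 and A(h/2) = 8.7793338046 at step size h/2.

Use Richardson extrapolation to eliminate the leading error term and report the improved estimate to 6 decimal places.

The method has order 4: 2^4 = 16.
16*8.7793338046 − 8.7094186538 = 131.7599222198
Divide by 2^4 − 1 = 15.
So the Richardson estimate is 8.7839948147.

8.783995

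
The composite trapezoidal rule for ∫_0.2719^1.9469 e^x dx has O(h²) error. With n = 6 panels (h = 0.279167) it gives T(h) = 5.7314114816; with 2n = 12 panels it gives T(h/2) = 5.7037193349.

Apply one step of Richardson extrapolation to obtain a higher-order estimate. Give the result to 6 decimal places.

r = 2: numerator weight 4, denominator 3.
2^2·A(h/2) = 22.8148773396; minus A(h) gives 17.0834658580.
17.0834658580 ÷ 3 = 5.6944886193
Gap between inputs: 2.769e-02; correction applied: −0.0092307156.

5.694489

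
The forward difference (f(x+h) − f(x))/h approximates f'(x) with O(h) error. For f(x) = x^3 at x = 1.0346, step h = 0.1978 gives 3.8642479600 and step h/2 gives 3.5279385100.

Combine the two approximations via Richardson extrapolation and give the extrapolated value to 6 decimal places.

Leading term ∝ h^1; use weight 2 = 2^1.
Weighted: 7.0558770200 − 3.8642479600 = 3.1916290600
Extrapolated: 3.1916290600 / 1 = 3.1916290600
Correction |R − A(h/2)| = 3.363e-01; gap |A(h/2) − A(h)| = 3.363e-01.

3.191629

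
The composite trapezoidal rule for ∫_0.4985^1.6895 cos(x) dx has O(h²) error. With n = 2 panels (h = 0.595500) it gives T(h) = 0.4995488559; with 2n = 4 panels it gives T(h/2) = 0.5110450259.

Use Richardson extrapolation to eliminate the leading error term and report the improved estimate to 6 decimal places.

0.514877

Order 2 gives 2^r = 4 and 2^r − 1 = 3.
4*0.5110450259 = 2.0441801036; subtract 0.4995488559 → 1.5446312477
Denominator 4 − 1 = 3.
(4*0.5110450259 − 0.4995488559)/(4 − 1) = 0.5148770826
Correction |R − A(h/2)| = 3.832e-03; gap |A(h/2) − A(h)| = 1.150e-02.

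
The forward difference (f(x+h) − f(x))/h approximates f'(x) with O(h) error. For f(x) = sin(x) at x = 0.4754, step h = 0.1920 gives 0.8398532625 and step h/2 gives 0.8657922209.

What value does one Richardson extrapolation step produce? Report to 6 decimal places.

Method order is 1; weight 2^1 = 2.
2^1×A(h/2) = 1.7315844418; minus A(h) gives 0.8917311793.
Divide by 2^1 − 1 = 1.
(2×0.8657922209 − 0.8398532625)/(2 − 1) = 0.8917311793
Shift from A(h/2): +0.0259389584.

0.891731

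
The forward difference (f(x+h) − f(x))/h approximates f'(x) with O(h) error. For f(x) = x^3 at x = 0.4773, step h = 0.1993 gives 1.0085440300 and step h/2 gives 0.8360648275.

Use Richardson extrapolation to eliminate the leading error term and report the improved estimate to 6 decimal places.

0.663586

r = 1: numerator weight 2, denominator 1.
Weighted: 1.6721296550 − 1.0085440300 = 0.6635856250
Denominator 2 − 1 = 1.
0.6635856250 ÷ 1 = 0.6635856250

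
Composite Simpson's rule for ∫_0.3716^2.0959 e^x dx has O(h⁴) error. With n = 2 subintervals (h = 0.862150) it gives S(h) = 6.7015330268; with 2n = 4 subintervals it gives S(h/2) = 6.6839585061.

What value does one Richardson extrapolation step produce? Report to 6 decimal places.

6.682787

The method has order 4: 2^4 = 16.
Top: 16(6.6839585061) − (6.7015330268) = 100.2418030708
(16×6.6839585061 − 6.7015330268)/(16 − 1) = 6.6827868714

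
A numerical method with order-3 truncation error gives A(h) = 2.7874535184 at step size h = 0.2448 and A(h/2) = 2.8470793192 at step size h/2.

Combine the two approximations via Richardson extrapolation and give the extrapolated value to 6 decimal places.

2.855597

Leading term ∝ h^3; use weight 8 = 2^3.
8·2.8470793192 − 2.7874535184 = 19.9891810352
Divide by 2^3 − 1 = 7.
Result: 2.8555972907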